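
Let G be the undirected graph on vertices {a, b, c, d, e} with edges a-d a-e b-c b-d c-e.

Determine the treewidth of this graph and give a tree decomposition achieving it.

Every bag has size at most 3, so the width is 3 − 1 = 2 and tw(G) ≤ 2. Since c–e–a–d–b–c is a cycle in G, G is not acyclic. Forests are exactly the graphs of treewidth ≤ 1, so tw(G) ≥ 2. The upper and lower bounds meet at 2, so that is the treewidth.

Treewidth 2.
Bags: B1 = {a, c, e}  B2 = {a, c, d}  B3 = {b, c, d}
Tree: B1–B2, B2–B3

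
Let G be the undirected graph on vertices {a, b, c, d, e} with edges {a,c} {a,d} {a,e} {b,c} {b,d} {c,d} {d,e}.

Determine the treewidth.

A width-2 tree decomposition is:
Bags: B1 = {b, c, d}  B2 = {a, c, d}  B3 = {a, d, e}
Tree: B1–B2, B2–B3
The largest bag has 3 vertices, giving width 2; this decomposition certifies tw(G) ≤ 2. Conversely, {a, d, e} is a clique of size 3, and the vertices of any clique must share a bag in every tree decomposition; so some bag has ≥ 3 vertices and tw(G) ≥ 2. The upper and lower bounds meet at 2, so that is the treewidth.

2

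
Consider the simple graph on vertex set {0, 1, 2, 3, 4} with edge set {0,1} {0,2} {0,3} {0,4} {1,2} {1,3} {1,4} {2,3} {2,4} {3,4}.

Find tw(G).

4

A width-4 tree decomposition is:
Bags: B1 = {0, 1, 2, 3, 4}
Tree: (single bag)
A single bag containing all 5 vertices is trivially a valid decomposition of width 4. For the lower bound, the 5 vertices {0, 1, 2, 3, 4} are pairwise adjacent, and any tree decomposition puts a clique entirely inside one bag — forcing width ≥ 4. Combining the bounds, tw(G) = 4.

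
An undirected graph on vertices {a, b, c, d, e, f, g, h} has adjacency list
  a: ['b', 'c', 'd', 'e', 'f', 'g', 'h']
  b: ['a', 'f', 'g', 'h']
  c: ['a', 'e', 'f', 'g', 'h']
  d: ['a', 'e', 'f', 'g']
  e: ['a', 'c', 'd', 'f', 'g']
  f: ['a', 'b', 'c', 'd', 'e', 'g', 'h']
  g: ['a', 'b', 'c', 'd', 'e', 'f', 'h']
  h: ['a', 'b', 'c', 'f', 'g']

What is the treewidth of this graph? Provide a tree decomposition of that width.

Treewidth 4.
Bags: B1 = {a, c, f, g, h}  B2 = {a, c, e, f, g}  B3 = {a, b, f, g, h}  B4 = {a, d, e, f, g}
Tree: B1–B2, B1–B3, B2–B4

Every bag has size at most 5, so the width is 5 − 1 = 4 and tw(G) ≤ 4. On the other hand G contains the 5-clique {a, d, e, f, g}. A clique must lie in a single bag of any decomposition, so no decomposition can have width below 4. Therefore the treewidth is 4.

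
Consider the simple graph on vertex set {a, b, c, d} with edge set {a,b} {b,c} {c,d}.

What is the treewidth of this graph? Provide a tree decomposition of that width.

The largest bag has 2 vertices, giving width 1; this decomposition certifies tw(G) ≤ 1. Any graph with an edge has treewidth ≥ 1, and G has the edge d–c. Hence tw(G) = 1 exactly.

Treewidth 1.
Bags: B1 = {c, d}  B2 = {b, c}  B3 = {a, b}
Tree: B1–B2, B2–B3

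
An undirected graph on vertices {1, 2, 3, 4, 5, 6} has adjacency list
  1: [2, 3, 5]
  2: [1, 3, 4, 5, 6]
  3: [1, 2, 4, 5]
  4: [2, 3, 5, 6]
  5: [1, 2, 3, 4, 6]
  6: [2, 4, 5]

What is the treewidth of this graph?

3

A width-3 tree decomposition is:
Bags: B1 = {2, 3, 4, 5}  B2 = {1, 2, 3, 5}  B3 = {2, 4, 5, 6}
Tree: B1–B2, B1–B3
Each bag holds 4 vertices, so the decomposition has width 3, which upper-bounds the treewidth. On the other hand G contains the 4-clique {1, 2, 3, 5}. A clique must lie in a single bag of any decomposition, so no decomposition can have width below 3. The upper and lower bounds meet at 3, so that is the treewidth.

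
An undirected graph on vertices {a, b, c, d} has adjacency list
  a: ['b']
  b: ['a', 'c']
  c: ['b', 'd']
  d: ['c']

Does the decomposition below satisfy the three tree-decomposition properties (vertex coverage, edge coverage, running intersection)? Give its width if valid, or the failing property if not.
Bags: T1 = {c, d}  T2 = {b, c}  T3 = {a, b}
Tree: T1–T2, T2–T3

Yes; width 1.

Every vertex of G appears in some bag (union = {a, b, c, d}); every edge is covered by a bag; and for each vertex v the set of bags containing v is connected in the bag tree. The decomposition is therefore valid. The largest bag has 2 vertices, so the width is 1.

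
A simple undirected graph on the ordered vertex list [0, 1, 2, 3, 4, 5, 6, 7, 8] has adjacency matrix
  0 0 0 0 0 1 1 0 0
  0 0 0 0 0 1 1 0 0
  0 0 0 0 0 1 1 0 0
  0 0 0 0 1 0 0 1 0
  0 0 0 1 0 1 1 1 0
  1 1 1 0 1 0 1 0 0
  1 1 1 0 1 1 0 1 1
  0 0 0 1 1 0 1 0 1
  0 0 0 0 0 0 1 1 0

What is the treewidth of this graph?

2

A width-2 tree decomposition is:
Bags: B1 = {4, 6, 7}  B2 = {4, 5, 6}  B3 = {0, 5, 6}  B4 = {6, 7, 8}  B5 = {1, 5, 6}  B6 = {3, 4, 7}  B7 = {2, 5, 6}
Tree: B1–B2, B2–B3, B1–B4, B3–B5, B1–B6, B5–B7
The largest bag has 3 vertices, giving width 2; this decomposition certifies tw(G) ≤ 2. On the other hand G contains the 3-clique {3, 4, 7}. A clique must lie in a single bag of any decomposition, so no decomposition can have width below 2. Hence tw(G) = 2 exactly.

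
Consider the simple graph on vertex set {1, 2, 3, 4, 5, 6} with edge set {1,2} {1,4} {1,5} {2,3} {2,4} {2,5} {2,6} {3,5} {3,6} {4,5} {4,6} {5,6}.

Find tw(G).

3

A width-3 tree decomposition is:
Bags: B1 = {1, 2, 4, 5}  B2 = {2, 4, 5, 6}  B3 = {2, 3, 5, 6}
Tree: B1–B2, B2–B3
The largest bag has 4 vertices, giving width 3; this decomposition certifies tw(G) ≤ 3. On the other hand G contains the 4-clique {2, 3, 5, 6}. A clique must lie in a single bag of any decomposition, so no decomposition can have width below 3. Hence tw(G) = 3 exactly.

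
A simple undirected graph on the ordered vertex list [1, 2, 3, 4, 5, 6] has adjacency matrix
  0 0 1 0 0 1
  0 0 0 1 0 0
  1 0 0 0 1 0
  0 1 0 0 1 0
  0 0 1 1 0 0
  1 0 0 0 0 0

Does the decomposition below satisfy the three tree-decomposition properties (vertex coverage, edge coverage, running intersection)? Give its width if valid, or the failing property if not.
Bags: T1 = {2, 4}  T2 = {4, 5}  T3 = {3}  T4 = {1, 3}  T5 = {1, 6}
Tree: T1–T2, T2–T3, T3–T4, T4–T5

A tree decomposition must satisfy three properties: every vertex lies in some bag; for every edge, both endpoints lie together in some bag; and for every vertex, the bags containing it form a connected subtree. Here edge (5,3) lies in no bag, so the decomposition is invalid.

No — edge (5,3) lies in no bag.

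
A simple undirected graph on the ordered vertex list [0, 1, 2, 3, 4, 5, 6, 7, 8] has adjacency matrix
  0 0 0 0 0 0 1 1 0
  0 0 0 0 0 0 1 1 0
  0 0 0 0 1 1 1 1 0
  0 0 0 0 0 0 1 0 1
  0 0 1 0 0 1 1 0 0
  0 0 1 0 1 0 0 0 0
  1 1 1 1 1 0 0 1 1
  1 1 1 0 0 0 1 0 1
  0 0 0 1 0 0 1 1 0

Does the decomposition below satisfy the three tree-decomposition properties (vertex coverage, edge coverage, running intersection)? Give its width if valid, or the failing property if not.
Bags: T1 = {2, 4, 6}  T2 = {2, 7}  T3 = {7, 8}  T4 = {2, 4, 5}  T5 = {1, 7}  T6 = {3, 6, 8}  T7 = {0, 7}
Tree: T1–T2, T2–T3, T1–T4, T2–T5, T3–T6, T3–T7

No — edge (6,7) lies in no bag.

A tree decomposition must satisfy three properties: every vertex lies in some bag; for every edge, both endpoints lie together in some bag; and for every vertex, the bags containing it form a connected subtree. Here edge (6,7) lies in no bag, so the decomposition is invalid.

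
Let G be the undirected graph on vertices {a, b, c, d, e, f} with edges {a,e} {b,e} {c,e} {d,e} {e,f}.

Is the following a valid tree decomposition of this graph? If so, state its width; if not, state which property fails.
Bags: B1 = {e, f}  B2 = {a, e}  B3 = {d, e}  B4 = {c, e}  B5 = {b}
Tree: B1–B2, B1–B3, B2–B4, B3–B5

No — edge (e,b) lies in no bag.

A tree decomposition must satisfy three properties: every vertex lies in some bag; for every edge, both endpoints lie together in some bag; and for every vertex, the bags containing it form a connected subtree. Here edge (e,b) lies in no bag, so the decomposition is invalid.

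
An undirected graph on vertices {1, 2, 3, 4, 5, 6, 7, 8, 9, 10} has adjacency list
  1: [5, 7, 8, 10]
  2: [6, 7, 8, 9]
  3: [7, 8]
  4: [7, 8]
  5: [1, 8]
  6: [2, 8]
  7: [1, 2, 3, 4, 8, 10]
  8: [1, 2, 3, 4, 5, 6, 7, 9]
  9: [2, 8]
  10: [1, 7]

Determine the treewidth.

2

A width-2 tree decomposition is:
Bags: B1 = {2, 7, 8}  B2 = {4, 7, 8}  B3 = {2, 8, 9}  B4 = {1, 7, 8}  B5 = {3, 7, 8}  B6 = {1, 5, 8}  B7 = {2, 6, 8}  B8 = {1, 7, 10}
Tree: B1–B2, B1–B3, B1–B4, B4–B5, B4–B6, B3–B7, B4–B8
Each bag holds 3 vertices, so the decomposition has width 2, which upper-bounds the treewidth. Conversely, {2, 8, 9} is a clique of size 3, and the vertices of any clique must share a bag in every tree decomposition; so some bag has ≥ 3 vertices and tw(G) ≥ 2. The upper and lower bounds meet at 2, so that is the treewidth.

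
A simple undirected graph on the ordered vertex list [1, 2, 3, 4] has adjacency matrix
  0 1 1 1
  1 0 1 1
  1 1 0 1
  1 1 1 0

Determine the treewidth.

3

A width-3 tree decomposition is:
Bags: B1 = {1, 2, 3, 4}
Tree: (single bag)
With just one bag of size 4, the width is 4 − 1 = 3, so tw(G) ≤ 3. On the other hand G contains the 4-clique {1, 2, 3, 4}. A clique must lie in a single bag of any decomposition, so no decomposition can have width below 3. Hence tw(G) = 3 exactly.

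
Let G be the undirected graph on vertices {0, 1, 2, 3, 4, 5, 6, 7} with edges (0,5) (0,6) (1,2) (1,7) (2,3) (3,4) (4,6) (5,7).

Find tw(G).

A width-2 tree decomposition is:
Bags: B1 = {0, 4, 6}  B2 = {0, 3, 4}  B3 = {0, 2, 3}  B4 = {0, 1, 2}  B5 = {0, 1, 7}  B6 = {0, 5, 7}
Tree: B1–B2, B2–B3, B3–B4, B4–B5, B5–B6
Every bag has size at most 3, so the width is 3 − 1 = 2 and tw(G) ≤ 2. Since 0–6–4–3–2–1–7–5–0 is a cycle in G, G is not acyclic. Forests are exactly the graphs of treewidth ≤ 1, so tw(G) ≥ 2. The upper and lower bounds meet at 2, so that is the treewidth.

2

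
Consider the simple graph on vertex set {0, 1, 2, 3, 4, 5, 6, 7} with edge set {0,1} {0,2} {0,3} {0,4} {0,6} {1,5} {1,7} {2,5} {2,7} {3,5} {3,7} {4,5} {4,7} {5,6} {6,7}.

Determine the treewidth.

3

A width-3 tree decomposition is:
Bags: B1 = {0, 5, 6, 7}  B2 = {0, 4, 5, 7}  B3 = {0, 2, 5, 7}  B4 = {0, 1, 5, 7}  B5 = {0, 3, 5, 7}
Tree: B1–B2, B2–B3, B3–B4, B4–B5
Each bag holds 4 vertices, so the decomposition has width 3, which upper-bounds the treewidth. For the lower bound: the 4 vertex sets {6,7}, {0,4}, {5}, {2} are disjoint, each induces a connected subgraph, and every pair is joined by at least one edge of G. Contracting each set to a single vertex therefore yields K_{4} as a minor, and since treewidth is minor-monotone, tw(G) ≥ tw(K_{4}) = 3. Therefore the treewidth is 3.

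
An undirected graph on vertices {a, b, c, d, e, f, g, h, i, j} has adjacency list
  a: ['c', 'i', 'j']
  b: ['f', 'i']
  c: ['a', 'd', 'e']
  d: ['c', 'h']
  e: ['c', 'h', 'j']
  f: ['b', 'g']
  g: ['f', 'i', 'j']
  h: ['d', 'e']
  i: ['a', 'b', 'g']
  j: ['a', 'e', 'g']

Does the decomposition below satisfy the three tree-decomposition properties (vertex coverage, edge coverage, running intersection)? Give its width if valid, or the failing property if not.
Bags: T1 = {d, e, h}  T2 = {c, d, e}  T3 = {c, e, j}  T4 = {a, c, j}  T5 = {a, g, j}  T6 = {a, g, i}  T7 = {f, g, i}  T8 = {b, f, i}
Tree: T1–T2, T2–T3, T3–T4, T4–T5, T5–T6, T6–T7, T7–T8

Vertex coverage: the bags together contain {a, b, c, d, e, f, g, h, i, j}, the full vertex set. Edge coverage: each edge of G has both endpoints in at least one bag. Running intersection: for every vertex, the bags containing it form a connected subtree. All three properties hold, so this is a valid tree decomposition of width max|bag| − 1 = 2, and hence tw(G) ≤ 2.

Yes; width 2.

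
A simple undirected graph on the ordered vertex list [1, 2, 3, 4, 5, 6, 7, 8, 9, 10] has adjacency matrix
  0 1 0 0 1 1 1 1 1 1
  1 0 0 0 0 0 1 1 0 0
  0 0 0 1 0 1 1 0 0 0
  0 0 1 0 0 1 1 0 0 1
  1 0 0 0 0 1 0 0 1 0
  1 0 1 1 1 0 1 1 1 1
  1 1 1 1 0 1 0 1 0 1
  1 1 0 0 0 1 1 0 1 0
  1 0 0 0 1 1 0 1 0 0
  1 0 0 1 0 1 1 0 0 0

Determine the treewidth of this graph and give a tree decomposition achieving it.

The largest bag has 4 vertices, giving width 3; this decomposition certifies tw(G) ≤ 3. On the other hand G contains the 4-clique {1, 2, 7, 8}. A clique must lie in a single bag of any decomposition, so no decomposition can have width below 3. Therefore the treewidth is 3.

Treewidth 3.
One such decomposition:
Bags: B1 = {1, 6, 7, 8}  B2 = {1, 2, 7, 8}  B3 = {1, 6, 8, 9}  B4 = {1, 5, 6, 9}  B5 = {1, 6, 7, 10}  B6 = {4, 6, 7, 10}  B7 = {3, 4, 6, 7}
Tree: B1–B2, B1–B3, B3–B4, B1–B5, B5–B6, B6–B7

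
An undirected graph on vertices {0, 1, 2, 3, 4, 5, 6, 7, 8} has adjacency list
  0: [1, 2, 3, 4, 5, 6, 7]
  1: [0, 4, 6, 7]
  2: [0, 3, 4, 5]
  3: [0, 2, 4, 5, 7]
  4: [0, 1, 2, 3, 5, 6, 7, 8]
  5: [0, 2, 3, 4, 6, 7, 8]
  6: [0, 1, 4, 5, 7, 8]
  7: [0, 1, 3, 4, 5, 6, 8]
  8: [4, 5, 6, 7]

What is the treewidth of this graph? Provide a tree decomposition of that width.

Each bag holds 5 vertices, so the decomposition has width 4, which upper-bounds the treewidth. Conversely, {0, 1, 4, 6, 7} is a clique of size 5, and the vertices of any clique must share a bag in every tree decomposition; so some bag has ≥ 5 vertices and tw(G) ≥ 4. Combining the bounds, tw(G) = 4.

Treewidth 4.
Bags: B1 = {0, 3, 4, 5, 7}  B2 = {0, 4, 5, 6, 7}  B3 = {4, 5, 6, 7, 8}  B4 = {0, 1, 4, 6, 7}  B5 = {0, 2, 3, 4, 5}
Tree: B1–B2, B2–B3, B2–B4, B1–B5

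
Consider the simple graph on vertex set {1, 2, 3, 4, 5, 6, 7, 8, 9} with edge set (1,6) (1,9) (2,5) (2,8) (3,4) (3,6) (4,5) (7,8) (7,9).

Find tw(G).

A width-2 tree decomposition is:
Bags: B1 = {3, 4, 5}  B2 = {2, 3, 5}  B3 = {2, 3, 8}  B4 = {3, 7, 8}  B5 = {3, 7, 9}  B6 = {1, 3, 9}  B7 = {1, 3, 6}
Tree: B1–B2, B2–B3, B3–B4, B4–B5, B5–B6, B6–B7
Each bag holds 3 vertices, so the decomposition has width 2, which upper-bounds the treewidth. Since 3–4–5–2–8–7–9–1–6–3 is a cycle in G, G is not acyclic. Forests are exactly the graphs of treewidth ≤ 1, so tw(G) ≥ 2. Combining the bounds, tw(G) = 2.

2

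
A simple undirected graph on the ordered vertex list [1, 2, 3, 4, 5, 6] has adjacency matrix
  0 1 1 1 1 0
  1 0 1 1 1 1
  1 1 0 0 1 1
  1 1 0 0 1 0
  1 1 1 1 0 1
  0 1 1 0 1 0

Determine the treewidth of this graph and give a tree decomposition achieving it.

The largest bag has 4 vertices, giving width 3; this decomposition certifies tw(G) ≤ 3. On the other hand G contains the 4-clique {1, 2, 3, 5}. A clique must lie in a single bag of any decomposition, so no decomposition can have width below 3. Hence tw(G) = 3 exactly.

Treewidth 3.
Bags: B1 = {2, 3, 5, 6}  B2 = {1, 2, 3, 5}  B3 = {1, 2, 4, 5}
Tree: B1–B2, B2–B3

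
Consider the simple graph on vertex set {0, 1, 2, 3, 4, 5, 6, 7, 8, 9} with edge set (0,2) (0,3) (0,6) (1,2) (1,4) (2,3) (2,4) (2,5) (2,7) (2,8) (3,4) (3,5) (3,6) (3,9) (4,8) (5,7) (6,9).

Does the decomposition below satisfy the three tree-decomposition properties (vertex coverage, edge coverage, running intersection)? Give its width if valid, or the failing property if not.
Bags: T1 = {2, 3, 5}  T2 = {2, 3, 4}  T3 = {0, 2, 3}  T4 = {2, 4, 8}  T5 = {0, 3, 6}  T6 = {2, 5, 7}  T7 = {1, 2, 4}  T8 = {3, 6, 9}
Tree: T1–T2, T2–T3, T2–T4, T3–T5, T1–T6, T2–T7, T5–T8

Yes; width 2.

Vertex coverage: the bags together contain {0, 1, 2, 3, 4, 5, 6, 7, 8, 9}, the full vertex set. Edge coverage: each edge of G has both endpoints in at least one bag. Running intersection: for every vertex, the bags containing it form a connected subtree. All three properties hold, so this is a valid tree decomposition of width max|bag| − 1 = 2, and hence tw(G) ≤ 2.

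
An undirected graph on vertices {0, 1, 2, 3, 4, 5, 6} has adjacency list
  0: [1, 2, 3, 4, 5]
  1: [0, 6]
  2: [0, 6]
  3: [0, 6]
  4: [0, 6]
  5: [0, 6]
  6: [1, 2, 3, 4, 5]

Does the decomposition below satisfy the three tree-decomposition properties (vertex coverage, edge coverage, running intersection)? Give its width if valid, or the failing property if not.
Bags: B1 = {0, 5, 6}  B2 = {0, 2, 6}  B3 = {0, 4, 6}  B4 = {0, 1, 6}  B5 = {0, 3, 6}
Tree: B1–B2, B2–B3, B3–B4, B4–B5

Vertex coverage: the bags together contain {0, 1, 2, 3, 4, 5, 6}, the full vertex set. Edge coverage: each edge of G has both endpoints in at least one bag. Running intersection: for every vertex, the bags containing it form a connected subtree. All three properties hold, so this is a valid tree decomposition of width max|bag| − 1 = 2, and hence tw(G) ≤ 2.

Yes; width 2.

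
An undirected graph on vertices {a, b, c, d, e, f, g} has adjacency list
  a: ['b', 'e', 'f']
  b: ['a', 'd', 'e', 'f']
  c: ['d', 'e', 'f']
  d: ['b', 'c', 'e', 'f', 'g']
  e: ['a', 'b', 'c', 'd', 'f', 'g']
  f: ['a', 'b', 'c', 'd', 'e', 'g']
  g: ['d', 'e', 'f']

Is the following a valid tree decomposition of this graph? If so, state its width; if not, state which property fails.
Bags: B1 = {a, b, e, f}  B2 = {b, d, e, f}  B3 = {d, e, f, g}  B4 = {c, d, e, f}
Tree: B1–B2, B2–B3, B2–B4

Every vertex of G appears in some bag (union = {a, b, c, d, e, f, g}); every edge is covered by a bag; and for each vertex v the set of bags containing v is connected in the bag tree. The decomposition is therefore valid. The largest bag has 4 vertices, so the width is 3.

Yes; width 3.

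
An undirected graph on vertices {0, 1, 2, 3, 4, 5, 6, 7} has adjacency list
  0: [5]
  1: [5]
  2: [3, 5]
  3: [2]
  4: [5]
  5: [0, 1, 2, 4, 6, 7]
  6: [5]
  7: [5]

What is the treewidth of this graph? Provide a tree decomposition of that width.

Treewidth 1.
One such decomposition:
Bags: B1 = {2, 5}  B2 = {5, 6}  B3 = {0, 5}  B4 = {1, 5}  B5 = {5, 7}  B6 = {4, 5}  B7 = {2, 3}
Tree: B1–B2, B1–B3, B1–B4, B2–B5, B1–B6, B1–B7

The largest bag has 2 vertices, giving width 1; this decomposition certifies tw(G) ≤ 1. Since G has at least one edge (e.g. 5–2), it is not an edgeless graph, so tw(G) ≥ 1. The upper and lower bounds meet at 1, so that is the treewidth.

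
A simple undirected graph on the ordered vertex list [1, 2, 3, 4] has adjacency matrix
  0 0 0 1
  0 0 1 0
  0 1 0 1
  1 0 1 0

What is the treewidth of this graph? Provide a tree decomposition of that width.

The largest bag has 2 vertices, giving width 1; this decomposition certifies tw(G) ≤ 1. Any graph with an edge has treewidth ≥ 1, and G has the edge 2–3. Therefore the treewidth is 1.

Treewidth 1.
One optimal decomposition is:
Bags: B1 = {2, 3}  B2 = {3, 4}  B3 = {1, 4}
Tree: B1–B2, B2–B3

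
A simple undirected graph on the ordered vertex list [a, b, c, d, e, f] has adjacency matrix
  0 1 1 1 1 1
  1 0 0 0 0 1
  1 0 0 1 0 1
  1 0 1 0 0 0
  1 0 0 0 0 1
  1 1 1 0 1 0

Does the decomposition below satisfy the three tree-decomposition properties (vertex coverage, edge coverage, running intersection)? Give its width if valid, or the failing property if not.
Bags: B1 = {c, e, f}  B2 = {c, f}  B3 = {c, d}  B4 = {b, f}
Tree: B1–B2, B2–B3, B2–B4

No — vertex a appears in no bag.

A tree decomposition must satisfy three properties: every vertex lies in some bag; for every edge, both endpoints lie together in some bag; and for every vertex, the bags containing it form a connected subtree. Here vertex a appears in no bag, so the decomposition is invalid.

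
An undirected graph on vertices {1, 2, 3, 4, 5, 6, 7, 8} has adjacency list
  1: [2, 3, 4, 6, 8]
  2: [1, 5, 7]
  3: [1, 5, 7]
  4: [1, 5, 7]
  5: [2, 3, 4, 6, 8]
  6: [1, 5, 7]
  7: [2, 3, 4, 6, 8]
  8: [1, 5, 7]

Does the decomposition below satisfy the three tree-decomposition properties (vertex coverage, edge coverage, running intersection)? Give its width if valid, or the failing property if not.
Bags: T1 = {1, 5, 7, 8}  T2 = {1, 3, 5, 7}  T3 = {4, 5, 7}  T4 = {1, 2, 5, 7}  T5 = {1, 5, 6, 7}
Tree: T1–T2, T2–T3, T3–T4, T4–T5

No — edge (1,4) lies in no bag.

A tree decomposition must satisfy three properties: every vertex lies in some bag; for every edge, both endpoints lie together in some bag; and for every vertex, the bags containing it form a connected subtree. Here edge (1,4) lies in no bag, so the decomposition is invalid.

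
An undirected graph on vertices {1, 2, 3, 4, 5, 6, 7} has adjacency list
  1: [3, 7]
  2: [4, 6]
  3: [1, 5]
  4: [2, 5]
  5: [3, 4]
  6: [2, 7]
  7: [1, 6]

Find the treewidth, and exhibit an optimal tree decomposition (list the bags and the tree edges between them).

Treewidth 2.
One optimal decomposition is:
Bags: B1 = {1, 3, 7}  B2 = {3, 5, 7}  B3 = {4, 5, 7}  B4 = {2, 4, 7}  B5 = {2, 6, 7}
Tree: B1–B2, B2–B3, B3–B4, B4–B5

Each bag holds 3 vertices, so the decomposition has width 2, which upper-bounds the treewidth. The edges 7–1–3–5–4–2–6–7 form a cycle, so G is not a tree and its treewidth is at least 2. Hence tw(G) = 2 exactly.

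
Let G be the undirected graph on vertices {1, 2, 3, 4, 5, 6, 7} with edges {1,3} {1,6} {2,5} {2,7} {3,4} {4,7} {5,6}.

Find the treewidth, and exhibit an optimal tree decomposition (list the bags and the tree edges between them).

Every bag has size at most 3, so the width is 3 − 1 = 2 and tw(G) ≤ 2. Since 6–1–3–4–7–2–5–6 is a cycle in G, G is not acyclic. Forests are exactly the graphs of treewidth ≤ 1, so tw(G) ≥ 2. Therefore the treewidth is 2.

Treewidth 2.
Bags: B1 = {1, 3, 6}  B2 = {3, 4, 6}  B3 = {4, 6, 7}  B4 = {2, 6, 7}  B5 = {2, 5, 6}
Tree: B1–B2, B2–B3, B3–B4, B4–B5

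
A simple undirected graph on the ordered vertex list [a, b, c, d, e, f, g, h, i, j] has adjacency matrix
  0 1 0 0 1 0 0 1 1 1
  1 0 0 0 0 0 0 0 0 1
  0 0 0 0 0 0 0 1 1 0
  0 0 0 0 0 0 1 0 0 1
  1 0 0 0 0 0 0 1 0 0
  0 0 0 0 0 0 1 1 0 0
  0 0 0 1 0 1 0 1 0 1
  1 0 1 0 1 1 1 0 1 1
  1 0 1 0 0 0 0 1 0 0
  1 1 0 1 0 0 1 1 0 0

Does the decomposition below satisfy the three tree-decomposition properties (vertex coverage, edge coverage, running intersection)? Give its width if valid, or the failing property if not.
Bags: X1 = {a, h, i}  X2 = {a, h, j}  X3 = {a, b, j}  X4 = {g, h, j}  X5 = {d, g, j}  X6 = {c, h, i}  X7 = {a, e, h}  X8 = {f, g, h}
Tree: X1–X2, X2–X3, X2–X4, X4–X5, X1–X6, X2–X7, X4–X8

Checking the three conditions: (i) the bags cover all of {a, b, c, d, e, f, g, h, i, j}; (ii) for each edge, some bag contains both endpoints; (iii) the bags containing any fixed vertex form a subtree. All hold, so the decomposition is valid with width 3 − 1 = 2.

Yes; width 2.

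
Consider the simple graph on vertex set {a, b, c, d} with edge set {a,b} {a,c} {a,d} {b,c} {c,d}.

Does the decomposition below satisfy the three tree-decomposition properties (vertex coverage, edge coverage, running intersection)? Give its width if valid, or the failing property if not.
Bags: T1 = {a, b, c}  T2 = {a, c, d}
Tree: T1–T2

Every vertex of G appears in some bag (union = {a, b, c, d}); every edge is covered by a bag; and for each vertex v the set of bags containing v is connected in the bag tree. The decomposition is therefore valid. The largest bag has 3 vertices, so the width is 2.

Yes; width 2.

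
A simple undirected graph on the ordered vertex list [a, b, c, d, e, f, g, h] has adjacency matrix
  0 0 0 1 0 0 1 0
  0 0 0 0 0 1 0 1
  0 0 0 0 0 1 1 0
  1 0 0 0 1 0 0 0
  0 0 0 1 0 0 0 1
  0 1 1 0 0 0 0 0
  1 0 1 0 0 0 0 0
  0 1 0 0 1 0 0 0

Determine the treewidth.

A width-2 tree decomposition is:
Bags: B1 = {a, c, g}  B2 = {a, c, d}  B3 = {c, d, e}  B4 = {c, e, h}  B5 = {b, c, h}  B6 = {b, c, f}
Tree: B1–B2, B2–B3, B3–B4, B4–B5, B5–B6
Every bag has size at most 3, so the width is 3 − 1 = 2 and tw(G) ≤ 2. Since c–g–a–d–e–h–b–f–c is a cycle in G, G is not acyclic. Forests are exactly the graphs of treewidth ≤ 1, so tw(G) ≥ 2. Combining the bounds, tw(G) = 2.

2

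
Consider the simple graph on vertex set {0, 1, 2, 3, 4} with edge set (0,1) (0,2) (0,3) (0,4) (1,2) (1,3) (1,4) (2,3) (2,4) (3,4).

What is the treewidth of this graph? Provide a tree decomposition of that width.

Treewidth 4.
One optimal decomposition is:
Bags: B1 = {0, 1, 2, 3, 4}
Tree: (single bag)

A single bag containing all 5 vertices is trivially a valid decomposition of width 4. For the lower bound, the 5 vertices {0, 1, 2, 3, 4} are pairwise adjacent, and any tree decomposition puts a clique entirely inside one bag — forcing width ≥ 4. Therefore the treewidth is 4.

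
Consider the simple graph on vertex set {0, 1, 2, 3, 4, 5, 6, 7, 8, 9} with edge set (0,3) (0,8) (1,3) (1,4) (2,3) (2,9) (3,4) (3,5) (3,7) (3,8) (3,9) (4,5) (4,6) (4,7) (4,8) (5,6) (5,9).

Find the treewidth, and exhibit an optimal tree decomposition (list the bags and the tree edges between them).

The largest bag has 3 vertices, giving width 2; this decomposition certifies tw(G) ≤ 2. For the lower bound, the 3 vertices {0, 3, 8} are pairwise adjacent, and any tree decomposition puts a clique entirely inside one bag — forcing width ≥ 2. Combining the bounds, tw(G) = 2.

Treewidth 2.
Bags: B1 = {3, 4, 5}  B2 = {3, 5, 9}  B3 = {3, 4, 8}  B4 = {1, 3, 4}  B5 = {3, 4, 7}  B6 = {4, 5, 6}  B7 = {2, 3, 9}  B8 = {0, 3, 8}
Tree: B1–B2, B1–B3, B3–B4, B1–B5, B1–B6, B2–B7, B3–B8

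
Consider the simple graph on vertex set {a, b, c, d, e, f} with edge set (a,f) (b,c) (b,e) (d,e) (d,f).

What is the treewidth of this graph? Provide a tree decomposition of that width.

Treewidth 1.
One optimal decomposition is:
Bags: B1 = {a, f}  B2 = {d, f}  B3 = {d, e}  B4 = {b, e}  B5 = {b, c}
Tree: B1–B2, B2–B3, B3–B4, B4–B5

Each bag holds 2 vertices, so the decomposition has width 1, which upper-bounds the treewidth. G has an edge, so its treewidth is at least 1. Combining the bounds, tw(G) = 1.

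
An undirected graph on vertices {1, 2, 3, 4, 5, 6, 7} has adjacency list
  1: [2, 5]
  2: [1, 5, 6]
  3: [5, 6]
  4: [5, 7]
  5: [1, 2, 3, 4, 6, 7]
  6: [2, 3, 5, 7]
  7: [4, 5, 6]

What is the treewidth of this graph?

2

A width-2 tree decomposition is:
Bags: B1 = {3, 5, 6}  B2 = {2, 5, 6}  B3 = {5, 6, 7}  B4 = {4, 5, 7}  B5 = {1, 2, 5}
Tree: B1–B2, B1–B3, B3–B4, B2–B5
Each bag holds 3 vertices, so the decomposition has width 2, which upper-bounds the treewidth. For the lower bound, the 3 vertices {1, 2, 5} are pairwise adjacent, and any tree decomposition puts a clique entirely inside one bag — forcing width ≥ 2. Therefore the treewidth is 2.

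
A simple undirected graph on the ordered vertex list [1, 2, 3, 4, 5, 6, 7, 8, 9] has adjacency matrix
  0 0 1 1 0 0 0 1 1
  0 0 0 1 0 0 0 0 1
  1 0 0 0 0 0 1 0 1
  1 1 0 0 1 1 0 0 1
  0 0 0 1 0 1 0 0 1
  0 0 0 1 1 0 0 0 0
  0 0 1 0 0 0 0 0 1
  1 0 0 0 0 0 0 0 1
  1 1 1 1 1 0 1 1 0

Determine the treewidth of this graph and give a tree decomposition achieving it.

Treewidth 2.
One optimal decomposition is:
Bags: B1 = {1, 3, 9}  B2 = {1, 8, 9}  B3 = {1, 4, 9}  B4 = {2, 4, 9}  B5 = {4, 5, 9}  B6 = {4, 5, 6}  B7 = {3, 7, 9}
Tree: B1–B2, B1–B3, B3–B4, B3–B5, B5–B6, B1–B7

Every bag has size at most 3, so the width is 3 − 1 = 2 and tw(G) ≤ 2. Conversely, {1, 8, 9} is a clique of size 3, and the vertices of any clique must share a bag in every tree decomposition; so some bag has ≥ 3 vertices and tw(G) ≥ 2. Therefore the treewidth is 2.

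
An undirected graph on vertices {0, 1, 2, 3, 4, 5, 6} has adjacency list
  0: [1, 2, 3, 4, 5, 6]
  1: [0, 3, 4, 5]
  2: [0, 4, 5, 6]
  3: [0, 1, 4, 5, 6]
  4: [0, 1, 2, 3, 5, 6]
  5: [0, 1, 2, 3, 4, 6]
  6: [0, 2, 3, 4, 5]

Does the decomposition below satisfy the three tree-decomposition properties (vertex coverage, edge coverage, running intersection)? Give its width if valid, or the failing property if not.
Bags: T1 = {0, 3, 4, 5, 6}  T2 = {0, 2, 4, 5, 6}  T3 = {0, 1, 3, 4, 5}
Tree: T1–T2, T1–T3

Checking the three conditions: (i) the bags cover all of {0, 1, 2, 3, 4, 5, 6}; (ii) for each edge, some bag contains both endpoints; (iii) the bags containing any fixed vertex form a subtree. All hold, so the decomposition is valid with width 5 − 1 = 4.

Yes; width 4.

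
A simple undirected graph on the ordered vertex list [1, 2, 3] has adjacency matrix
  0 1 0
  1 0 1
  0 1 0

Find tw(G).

1

A width-1 tree decomposition is:
Bags: B1 = {1, 2}  B2 = {2, 3}
Tree: B1–B2
Each bag holds 2 vertices, so the decomposition has width 1, which upper-bounds the treewidth. G has an edge, so its treewidth is at least 1. The upper and lower bounds meet at 1, so that is the treewidth.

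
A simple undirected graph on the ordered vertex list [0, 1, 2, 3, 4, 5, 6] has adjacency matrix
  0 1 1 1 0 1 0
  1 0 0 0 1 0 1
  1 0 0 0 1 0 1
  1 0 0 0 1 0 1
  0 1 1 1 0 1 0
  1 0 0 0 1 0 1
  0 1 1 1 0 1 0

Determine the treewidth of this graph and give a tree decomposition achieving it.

Treewidth 3.
One optimal decomposition is:
Bags: B1 = {0, 1, 4, 6}  B2 = {0, 4, 5, 6}  B3 = {0, 2, 4, 6}  B4 = {0, 3, 4, 6}
Tree: B1–B2, B2–B3, B3–B4

Each bag holds 4 vertices, so the decomposition has width 3, which upper-bounds the treewidth. For the lower bound: the 4 vertex sets {1,4}, {0,5}, {6}, {2} are disjoint, each induces a connected subgraph, and every pair is joined by at least one edge of G. Contracting each set to a single vertex therefore yields K_{4} as a minor, and since treewidth is minor-monotone, tw(G) ≥ tw(K_{4}) = 3. Therefore the treewidth is 3.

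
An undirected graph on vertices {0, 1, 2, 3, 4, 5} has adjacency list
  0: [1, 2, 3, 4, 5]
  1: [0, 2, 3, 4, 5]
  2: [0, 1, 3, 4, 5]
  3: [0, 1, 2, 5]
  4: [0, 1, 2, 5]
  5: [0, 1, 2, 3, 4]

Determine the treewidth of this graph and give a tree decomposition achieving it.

Each bag holds 5 vertices, so the decomposition has width 4, which upper-bounds the treewidth. Conversely, {0, 1, 2, 3, 5} is a clique of size 5, and the vertices of any clique must share a bag in every tree decomposition; so some bag has ≥ 5 vertices and tw(G) ≥ 4. The upper and lower bounds meet at 4, so that is the treewidth.

Treewidth 4.
One optimal decomposition is:
Bags: B1 = {0, 1, 2, 3, 5}  B2 = {0, 1, 2, 4, 5}
Tree: B1–B2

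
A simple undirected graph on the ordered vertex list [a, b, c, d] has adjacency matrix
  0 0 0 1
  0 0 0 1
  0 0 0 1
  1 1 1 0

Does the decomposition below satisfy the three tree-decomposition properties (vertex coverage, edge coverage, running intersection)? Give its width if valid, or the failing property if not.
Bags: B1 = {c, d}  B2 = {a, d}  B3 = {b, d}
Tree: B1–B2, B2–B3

Checking the three conditions: (i) the bags cover all of {a, b, c, d}; (ii) for each edge, some bag contains both endpoints; (iii) the bags containing any fixed vertex form a subtree. All hold, so the decomposition is valid with width 2 − 1 = 1.

Yes; width 1.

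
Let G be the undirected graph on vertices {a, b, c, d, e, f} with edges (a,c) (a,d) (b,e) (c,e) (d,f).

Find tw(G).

A width-1 tree decomposition is:
Bags: B1 = {d, f}  B2 = {a, d}  B3 = {a, c}  B4 = {c, e}  B5 = {b, e}
Tree: B1–B2, B2–B3, B3–B4, B4–B5
Every bag has size at most 2, so the width is 2 − 1 = 1 and tw(G) ≤ 1. Since G has at least one edge (e.g. f–d), it is not an edgeless graph, so tw(G) ≥ 1. Combining the bounds, tw(G) = 1.

1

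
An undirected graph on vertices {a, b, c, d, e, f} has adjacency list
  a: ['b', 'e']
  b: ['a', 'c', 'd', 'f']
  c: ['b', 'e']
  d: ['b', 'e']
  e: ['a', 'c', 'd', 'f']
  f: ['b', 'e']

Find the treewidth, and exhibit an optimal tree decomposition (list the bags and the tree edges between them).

Each bag holds 3 vertices, so the decomposition has width 2, which upper-bounds the treewidth. Since e–d–b–f–e is a cycle in G, G is not acyclic. Forests are exactly the graphs of treewidth ≤ 1, so tw(G) ≥ 2. Combining the bounds, tw(G) = 2.

Treewidth 2.
One such decomposition:
Bags: B1 = {b, d, e}  B2 = {b, e, f}  B3 = {a, b, e}  B4 = {b, c, e}
Tree: B1–B2, B2–B3, B3–B4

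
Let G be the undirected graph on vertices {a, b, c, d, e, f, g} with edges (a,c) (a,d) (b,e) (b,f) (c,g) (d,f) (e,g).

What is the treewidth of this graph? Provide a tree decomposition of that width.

Every bag has size at most 3, so the width is 3 − 1 = 2 and tw(G) ≤ 2. For the lower bound, G contains the cycle a–d–f–b–e–g–c–a, so G is not a forest; only forests have treewidth ≤ 1, hence tw(G) ≥ 2. The upper and lower bounds meet at 2, so that is the treewidth.

Treewidth 2.
Bags: B1 = {a, d, f}  B2 = {a, b, f}  B3 = {a, b, e}  B4 = {a, e, g}  B5 = {a, c, g}
Tree: B1–B2, B2–B3, B3–B4, B4–B5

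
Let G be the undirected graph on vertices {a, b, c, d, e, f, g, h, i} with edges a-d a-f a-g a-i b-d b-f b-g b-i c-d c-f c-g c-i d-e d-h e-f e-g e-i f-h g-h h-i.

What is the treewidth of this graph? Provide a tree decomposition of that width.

The largest bag has 5 vertices, giving width 4; this decomposition certifies tw(G) ≤ 4. For the lower bound: the 5 vertex sets {b,f}, {a,d}, {g,h}, {i}, {c} are disjoint, each induces a connected subgraph, and every pair is joined by at least one edge of G. Contracting each set to a single vertex therefore yields K_{5} as a minor, and since treewidth is minor-monotone, tw(G) ≥ tw(K_{5}) = 4. The upper and lower bounds meet at 4, so that is the treewidth.

Treewidth 4.
One such decomposition:
Bags: B1 = {b, d, f, g, i}  B2 = {a, d, f, g, i}  B3 = {d, f, g, h, i}  B4 = {c, d, f, g, i}  B5 = {d, e, f, g, i}
Tree: B1–B2, B2–B3, B3–B4, B4–B5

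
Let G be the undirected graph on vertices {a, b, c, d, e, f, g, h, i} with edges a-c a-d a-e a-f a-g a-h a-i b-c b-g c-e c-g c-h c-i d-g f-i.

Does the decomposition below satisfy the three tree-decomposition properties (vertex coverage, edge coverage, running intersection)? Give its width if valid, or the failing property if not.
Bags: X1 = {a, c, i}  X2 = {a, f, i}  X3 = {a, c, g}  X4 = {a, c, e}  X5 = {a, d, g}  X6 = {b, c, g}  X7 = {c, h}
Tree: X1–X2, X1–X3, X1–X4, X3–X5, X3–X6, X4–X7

No — edge (a,h) lies in no bag.

A tree decomposition must satisfy three properties: every vertex lies in some bag; for every edge, both endpoints lie together in some bag; and for every vertex, the bags containing it form a connected subtree. Here edge (a,h) lies in no bag, so the decomposition is invalid.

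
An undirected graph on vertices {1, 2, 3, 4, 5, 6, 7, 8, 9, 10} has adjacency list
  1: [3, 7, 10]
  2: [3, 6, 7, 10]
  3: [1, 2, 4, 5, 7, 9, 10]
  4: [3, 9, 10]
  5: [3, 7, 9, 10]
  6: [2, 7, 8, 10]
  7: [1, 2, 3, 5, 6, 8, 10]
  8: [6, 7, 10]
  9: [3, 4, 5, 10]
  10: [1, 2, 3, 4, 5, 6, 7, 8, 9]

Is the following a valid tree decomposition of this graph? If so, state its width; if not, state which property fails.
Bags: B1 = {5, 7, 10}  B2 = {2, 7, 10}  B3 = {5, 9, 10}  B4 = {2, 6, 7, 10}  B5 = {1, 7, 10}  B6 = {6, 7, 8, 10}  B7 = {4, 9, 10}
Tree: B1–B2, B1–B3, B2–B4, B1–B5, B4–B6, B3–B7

No — vertex 3 appears in no bag.

A tree decomposition must satisfy three properties: every vertex lies in some bag; for every edge, both endpoints lie together in some bag; and for every vertex, the bags containing it form a connected subtree. Here vertex 3 appears in no bag, so the decomposition is invalid.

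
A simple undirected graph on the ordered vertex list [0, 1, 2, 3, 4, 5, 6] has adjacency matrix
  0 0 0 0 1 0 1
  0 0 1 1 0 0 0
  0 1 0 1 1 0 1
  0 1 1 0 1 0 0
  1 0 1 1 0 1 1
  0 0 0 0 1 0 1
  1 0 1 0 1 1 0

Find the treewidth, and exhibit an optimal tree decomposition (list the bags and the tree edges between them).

The largest bag has 3 vertices, giving width 2; this decomposition certifies tw(G) ≤ 2. Conversely, {1, 2, 3} is a clique of size 3, and the vertices of any clique must share a bag in every tree decomposition; so some bag has ≥ 3 vertices and tw(G) ≥ 2. Therefore the treewidth is 2.

Treewidth 2.
One such decomposition:
Bags: B1 = {2, 4, 6}  B2 = {2, 3, 4}  B3 = {4, 5, 6}  B4 = {1, 2, 3}  B5 = {0, 4, 6}
Tree: B1–B2, B1–B3, B2–B4, B3–B5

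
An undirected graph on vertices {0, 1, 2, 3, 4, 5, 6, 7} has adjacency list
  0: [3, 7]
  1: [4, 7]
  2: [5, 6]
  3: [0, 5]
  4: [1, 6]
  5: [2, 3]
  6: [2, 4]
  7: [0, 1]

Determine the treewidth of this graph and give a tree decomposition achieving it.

The largest bag has 3 vertices, giving width 2; this decomposition certifies tw(G) ≤ 2. For the lower bound, G contains the cycle 7–1–4–6–2–5–3–0–7, so G is not a forest; only forests have treewidth ≤ 1, hence tw(G) ≥ 2. Hence tw(G) = 2 exactly.

Treewidth 2.
One such decomposition:
Bags: B1 = {1, 4, 7}  B2 = {4, 6, 7}  B3 = {2, 6, 7}  B4 = {2, 5, 7}  B5 = {3, 5, 7}  B6 = {0, 3, 7}
Tree: B1–B2, B2–B3, B3–B4, B4–B5, B5–B6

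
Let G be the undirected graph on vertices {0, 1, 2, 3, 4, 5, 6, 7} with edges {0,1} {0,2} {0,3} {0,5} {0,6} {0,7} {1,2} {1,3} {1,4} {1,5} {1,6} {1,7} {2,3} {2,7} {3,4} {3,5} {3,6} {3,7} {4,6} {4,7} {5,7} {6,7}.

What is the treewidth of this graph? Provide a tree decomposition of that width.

Treewidth 4.
Bags: B1 = {0, 1, 3, 6, 7}  B2 = {0, 1, 3, 5, 7}  B3 = {0, 1, 2, 3, 7}  B4 = {1, 3, 4, 6, 7}
Tree: B1–B2, B1–B3, B1–B4

Each bag holds 5 vertices, so the decomposition has width 4, which upper-bounds the treewidth. Conversely, {0, 1, 2, 3, 7} is a clique of size 5, and the vertices of any clique must share a bag in every tree decomposition; so some bag has ≥ 5 vertices and tw(G) ≥ 4. The upper and lower bounds meet at 4, so that is the treewidth.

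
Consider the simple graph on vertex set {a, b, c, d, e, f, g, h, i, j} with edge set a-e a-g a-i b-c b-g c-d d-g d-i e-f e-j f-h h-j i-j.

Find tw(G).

A width-2 tree decomposition is:
Bags: B1 = {e, f, h}  B2 = {e, h, j}  B3 = {a, e, j}  B4 = {a, i, j}  B5 = {a, g, i}  B6 = {d, g, i}  B7 = {b, d, g}  B8 = {b, c, d}
Tree: B1–B2, B2–B3, B3–B4, B4–B5, B5–B6, B6–B7, B7–B8
Every bag has size at most 3, so the width is 3 − 1 = 2 and tw(G) ≤ 2. The edges f–h–j–e–f form a cycle, so G is not a tree and its treewidth is at least 2. Combining the bounds, tw(G) = 2.

2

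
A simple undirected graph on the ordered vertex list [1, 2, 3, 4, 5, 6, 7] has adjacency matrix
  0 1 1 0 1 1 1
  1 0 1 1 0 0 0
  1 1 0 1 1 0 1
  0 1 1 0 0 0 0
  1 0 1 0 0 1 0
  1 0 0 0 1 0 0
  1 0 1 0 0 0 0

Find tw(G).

2

A width-2 tree decomposition is:
Bags: B1 = {1, 3, 5}  B2 = {1, 2, 3}  B3 = {2, 3, 4}  B4 = {1, 5, 6}  B5 = {1, 3, 7}
Tree: B1–B2, B2–B3, B1–B4, B2–B5
Every bag has size at most 3, so the width is 3 − 1 = 2 and tw(G) ≤ 2. On the other hand G contains the 3-clique {1, 2, 3}. A clique must lie in a single bag of any decomposition, so no decomposition can have width below 2. Hence tw(G) = 2 exactly.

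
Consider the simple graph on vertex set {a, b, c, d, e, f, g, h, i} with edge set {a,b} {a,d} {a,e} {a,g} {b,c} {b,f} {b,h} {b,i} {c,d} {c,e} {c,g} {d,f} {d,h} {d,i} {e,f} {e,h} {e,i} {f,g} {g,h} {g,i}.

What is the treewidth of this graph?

4

A width-4 tree decomposition is:
Bags: B1 = {b, c, d, e, g}  B2 = {b, d, e, g, h}  B3 = {b, d, e, f, g}  B4 = {a, b, d, e, g}  B5 = {b, d, e, g, i}
Tree: B1–B2, B2–B3, B3–B4, B4–B5
Each bag holds 5 vertices, so the decomposition has width 4, which upper-bounds the treewidth. For the lower bound: the 5 vertex sets {b,c}, {g,h}, {d,f}, {e}, {a} are disjoint, each induces a connected subgraph, and every pair is joined by at least one edge of G. Contracting each set to a single vertex therefore yields K_{5} as a minor, and since treewidth is minor-monotone, tw(G) ≥ tw(K_{5}) = 4. The upper and lower bounds meet at 4, so that is the treewidth.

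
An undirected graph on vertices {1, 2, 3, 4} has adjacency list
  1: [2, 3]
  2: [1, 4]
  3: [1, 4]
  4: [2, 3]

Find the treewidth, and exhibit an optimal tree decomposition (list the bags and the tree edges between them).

Each bag holds 3 vertices, so the decomposition has width 2, which upper-bounds the treewidth. The edges 4–3–1–2–4 form a cycle, so G is not a tree and its treewidth is at least 2. Combining the bounds, tw(G) = 2.

Treewidth 2.
Bags: B1 = {1, 3, 4}  B2 = {1, 2, 4}
Tree: B1–B2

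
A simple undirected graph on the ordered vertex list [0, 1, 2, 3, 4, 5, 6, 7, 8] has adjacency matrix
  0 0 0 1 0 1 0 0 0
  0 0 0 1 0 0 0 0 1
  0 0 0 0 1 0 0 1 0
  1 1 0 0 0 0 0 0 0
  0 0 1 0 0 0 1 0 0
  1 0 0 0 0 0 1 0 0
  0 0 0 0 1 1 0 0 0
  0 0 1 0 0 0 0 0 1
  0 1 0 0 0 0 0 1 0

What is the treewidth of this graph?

2

A width-2 tree decomposition is:
Bags: B1 = {1, 3, 8}  B2 = {0, 3, 8}  B3 = {0, 5, 8}  B4 = {5, 6, 8}  B5 = {4, 6, 8}  B6 = {2, 4, 8}  B7 = {2, 7, 8}
Tree: B1–B2, B2–B3, B3–B4, B4–B5, B5–B6, B6–B7
The largest bag has 3 vertices, giving width 2; this decomposition certifies tw(G) ≤ 2. Since 8–1–3–0–5–6–4–2–7–8 is a cycle in G, G is not acyclic. Forests are exactly the graphs of treewidth ≤ 1, so tw(G) ≥ 2. Therefore the treewidth is 2.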